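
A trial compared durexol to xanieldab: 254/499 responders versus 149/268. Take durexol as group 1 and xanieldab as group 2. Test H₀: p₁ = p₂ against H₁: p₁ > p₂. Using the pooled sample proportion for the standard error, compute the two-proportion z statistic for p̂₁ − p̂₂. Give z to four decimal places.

z = -1.2416

p̂₁ = 254/499 ≈ 0.509018, p̂₂ = 149/268 ≈ 0.555970.
Pooled p̂ = (254+149)/(499+268) = 403/767 = 0.525424.
SE = √(0.249354 × 0.00573535) = 0.037817.
z = (0.509018 − 0.555970)/0.037817 = -0.046952/0.037817 = -1.2416.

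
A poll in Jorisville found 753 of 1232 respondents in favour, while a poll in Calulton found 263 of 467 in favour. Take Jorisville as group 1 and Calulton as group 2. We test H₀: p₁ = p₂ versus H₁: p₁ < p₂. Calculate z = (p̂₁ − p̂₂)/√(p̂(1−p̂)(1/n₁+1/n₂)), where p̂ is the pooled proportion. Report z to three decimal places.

z = 1.803

p̂₁ = 753/1232 = 0.61120, p̂₂ = 263/467 = 0.56317.
Pooled p̂ = (753+263)/(1232+467) = 1016/1699 = 0.59800.
SE = √(0.240396 × 0.00295302) = 0.02664.
z = (0.61120 − 0.56317)/0.02664 = 0.04803/0.02664 = 1.803.
p-value = P(Z < 1.803) ≈ 0.9643.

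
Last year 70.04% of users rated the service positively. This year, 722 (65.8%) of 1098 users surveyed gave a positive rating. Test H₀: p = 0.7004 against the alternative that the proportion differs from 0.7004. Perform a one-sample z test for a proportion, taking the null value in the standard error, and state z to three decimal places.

z = -3.099

p̂ = 722/1098 = 0.657559.
SE = √(p₀(1−p₀)/n) = √(0.20984/1098) = 0.013824.
z = (0.657559 − 0.7004)/0.013824 = -0.042841/0.013824 = -3.099.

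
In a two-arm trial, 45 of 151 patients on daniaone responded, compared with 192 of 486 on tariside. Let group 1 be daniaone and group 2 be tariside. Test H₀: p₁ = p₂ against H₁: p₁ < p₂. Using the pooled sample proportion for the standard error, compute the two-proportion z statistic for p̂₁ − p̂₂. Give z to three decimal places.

z = -2.155

p̂₁ = 45/151 ≈ 0.29801, p̂₂ = 192/486 ≈ 0.39506.
Pooled p̂ = (45+192)/(151+486) = 237/637 = 0.37206.
SE = √(0.23363 × 0.00868013) = 0.04503.
z = (0.29801 − 0.39506)/0.04503 = -0.09705/0.04503 = -2.155.
p-value = P(Z < -2.155) ≈ 0.0156.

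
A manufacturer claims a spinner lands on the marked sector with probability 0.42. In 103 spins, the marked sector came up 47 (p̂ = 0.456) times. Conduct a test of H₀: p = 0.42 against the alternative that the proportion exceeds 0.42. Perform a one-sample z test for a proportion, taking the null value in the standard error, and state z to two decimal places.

p̂ = 47/103 = 0.4563.
Standard error under H₀: √(0.42×0.58/103) = 0.0486.
z = (0.4563 − 0.42)/0.0486 = 0.0363/0.0486 = 0.75.
p-value = P(Z > 0.747) ≈ 0.2276.

z = 0.75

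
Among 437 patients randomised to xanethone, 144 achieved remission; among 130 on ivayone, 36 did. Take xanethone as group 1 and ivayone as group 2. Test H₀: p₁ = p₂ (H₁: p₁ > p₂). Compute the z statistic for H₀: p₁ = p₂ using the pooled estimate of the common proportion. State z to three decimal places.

p̂₁ = 144/437 ≈ 0.32952, p̂₂ = 36/130 ≈ 0.27692.
Pooled p̂ = (144+36)/(437+130) = 180/567 = 0.31746.
SE = √(p̂(1−p̂)(1/n₁+1/n₂)) = √(0.31746·0.68254·0.00998064) = √(0.0021626) = 0.04650.
z = (0.32952 − 0.27692)/0.04650 = 0.05260/0.04650 = 1.131.

z = 1.131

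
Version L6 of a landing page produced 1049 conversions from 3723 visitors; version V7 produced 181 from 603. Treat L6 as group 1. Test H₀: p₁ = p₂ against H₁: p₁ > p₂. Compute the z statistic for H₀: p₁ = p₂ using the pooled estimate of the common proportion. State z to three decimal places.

p̂₁ = 1049/3723 = 0.281762, p̂₂ = 181/603 = 0.300166.
Pooled p̂ = (1049+181)/(3723+603) = 1230/4326 = 0.284327.
SE = √(p̂(1−p̂)(1/n₁+1/n₂)) = √(0.284327·0.715673·0.00192698) = √(0.000392111) = 0.019802.
z = (0.281762 − 0.300166)/0.019802 = -0.018404/0.019802 = -0.929.
p-value = P(Z > -0.929) ≈ 0.8237.

z = -0.929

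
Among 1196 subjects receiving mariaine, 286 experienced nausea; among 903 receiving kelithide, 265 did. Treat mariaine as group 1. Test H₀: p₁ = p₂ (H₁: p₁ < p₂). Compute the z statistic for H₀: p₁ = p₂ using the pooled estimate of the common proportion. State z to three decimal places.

z = -2.801

p̂₁ = 286/1196 ≈ 0.23913, p̂₂ = 265/903 ≈ 0.29347.
Pooled p̂ = (286+265)/(1196+903) = 551/2099 = 0.26251.
SE = √(p̂(1−p̂)(1/n₁+1/n₂)) = √(0.26251·0.73749·0.00194354) = √(0.000376263) = 0.01940.
z = (0.23913 − 0.29347)/0.01940 = -0.05434/0.01940 = -2.801.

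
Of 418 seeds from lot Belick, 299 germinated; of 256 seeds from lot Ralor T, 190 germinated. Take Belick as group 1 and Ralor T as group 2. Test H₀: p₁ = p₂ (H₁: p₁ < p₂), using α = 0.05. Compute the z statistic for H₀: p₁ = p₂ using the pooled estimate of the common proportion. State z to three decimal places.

z = -0.759

p̂₁ = 299/418 ≈ 0.71531, p̂₂ = 190/256 ≈ 0.74219.
Pooled p̂ = (299+190)/(418+256) = 489/674 = 0.72552.
SE = √(0.199141 × 0.00629859) = 0.03542.
z = (0.71531 − 0.74219)/0.03542 = -0.02688/0.03542 = -0.759.
p-value = P(Z < -0.759) ≈ 0.2240; since p > α = 0.05, fail to reject H₀.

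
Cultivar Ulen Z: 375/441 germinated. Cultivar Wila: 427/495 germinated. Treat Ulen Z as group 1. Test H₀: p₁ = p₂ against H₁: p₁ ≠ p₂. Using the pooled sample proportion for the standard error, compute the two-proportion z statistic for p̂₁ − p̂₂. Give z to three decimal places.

z = -0.536

p̂₁ = 375/441 ≈ 0.85034, p̂₂ = 427/495 ≈ 0.86263.
Pooled p̂ = (375+427)/(441+495) = 802/936 = 0.85684.
SE = √(0.122667 × 0.00428778) = 0.02293.
z = (0.85034 − 0.86263)/0.02293 = -0.01229/0.02293 = -0.536.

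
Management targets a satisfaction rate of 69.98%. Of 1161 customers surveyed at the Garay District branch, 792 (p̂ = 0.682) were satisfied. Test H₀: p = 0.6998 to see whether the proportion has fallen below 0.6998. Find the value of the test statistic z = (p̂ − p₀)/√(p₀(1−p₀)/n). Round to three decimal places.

p̂ = 792/1161 = 0.68217.
Standard error under H₀: √(0.6998×0.3002/1161) = 0.01345.
z = (0.68217 − 0.6998)/0.01345 = -0.01763/0.01345 = -1.311.

z = -1.311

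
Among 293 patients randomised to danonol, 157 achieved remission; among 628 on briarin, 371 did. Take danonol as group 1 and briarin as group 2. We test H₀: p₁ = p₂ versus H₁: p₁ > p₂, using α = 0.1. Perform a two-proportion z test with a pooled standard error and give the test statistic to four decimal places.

z = -1.5697

p̂₁ = 157/293 ≈ 0.535836, p̂₂ = 371/628 ≈ 0.590764.
Pooled p̂ = (157+371)/(293+628) = 528/921 = 0.573290.
SE = √(0.244629 × 0.00500533) = 0.034992.
z = (0.535836 − 0.590764)/0.034992 = -0.054928/0.034992 = -1.5697.
p-value = P(Z > -1.570) ≈ 0.9418, so at α = 0.1 we fail to reject H₀.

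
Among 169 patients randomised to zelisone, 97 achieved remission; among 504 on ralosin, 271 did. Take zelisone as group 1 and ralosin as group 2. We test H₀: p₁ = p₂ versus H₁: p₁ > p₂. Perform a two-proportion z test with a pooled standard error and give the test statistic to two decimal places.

z = 0.82

p̂₁ = 97/169 = 0.5740, p̂₂ = 271/504 = 0.5377.
Pooled p̂ = (97+271)/(169+504) = 368/673 = 0.5468.
SE = √(p̂(1−p̂)(1/n₁+1/n₂)) = √(0.5468·0.4532·0.00790129) = √(0.00195801) = 0.0442.
z = (0.5740 − 0.5377)/0.0442 = 0.0363/0.0442 = 0.82.
p-value = P(Z > 0.820) ≈ 0.2062.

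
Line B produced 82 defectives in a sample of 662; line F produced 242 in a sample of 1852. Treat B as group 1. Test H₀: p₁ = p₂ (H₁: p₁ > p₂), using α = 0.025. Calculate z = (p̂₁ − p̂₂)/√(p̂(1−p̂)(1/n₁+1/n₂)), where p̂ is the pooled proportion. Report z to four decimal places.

p̂₁ = 82/662 = 0.1238671, p̂₂ = 242/1852 = 0.1306695.
Pooled p̂ = (82+242)/(662+1852) = 324/2514 = 0.1288783.
SE = √(p̂(1−p̂)(1/n₁+1/n₂)) = √(0.1288783·0.8711217·0.00205053) = √(0.00023021) = 0.0151727.
z = (0.1238671 − 0.1306695)/0.0151727 = -0.0068024/0.0151727 = -0.4483.
p-value = P(Z > -0.448) ≈ 0.6730, so at α = 0.025 we fail to reject H₀.

z = -0.4483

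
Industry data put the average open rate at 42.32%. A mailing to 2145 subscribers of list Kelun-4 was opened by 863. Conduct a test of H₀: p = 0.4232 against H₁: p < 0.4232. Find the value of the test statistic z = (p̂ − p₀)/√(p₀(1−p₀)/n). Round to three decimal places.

p̂ = 863/2145 ≈ 0.40233.
Standard error under H₀: √(0.4232×0.5768/2145) = 0.01067.
z = (0.40233 − 0.4232)/0.01067 = -0.02087/0.01067 = -1.956.

z = -1.956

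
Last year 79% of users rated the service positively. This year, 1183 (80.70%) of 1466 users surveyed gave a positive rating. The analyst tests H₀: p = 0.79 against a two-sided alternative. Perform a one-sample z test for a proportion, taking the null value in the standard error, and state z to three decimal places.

p̂ = 1183/1466 ≈ 0.80696.
Standard error under H₀: √(0.79×0.21/1466) = 0.01064.
z = (0.80696 − 0.79)/0.01064 = 0.01696/0.01064 = 1.594.
Two-sided p-value ≈ 2·Φ(−1.594) = 0.1109.

z = 1.594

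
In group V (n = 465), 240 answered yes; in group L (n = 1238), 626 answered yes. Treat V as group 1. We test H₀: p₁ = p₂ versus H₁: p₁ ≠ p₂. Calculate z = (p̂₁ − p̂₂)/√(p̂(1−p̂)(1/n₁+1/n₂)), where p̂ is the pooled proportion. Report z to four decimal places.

p̂₁ = 240/465 = 0.516129, p̂₂ = 626/1238 = 0.505654.
Pooled p̂ = (240+626)/(465+1238) = 866/1703 = 0.508514.
SE = √(p̂(1−p̂)(1/n₁+1/n₂)) = √(0.508514·0.491486·0.00295829) = √(0.000739359) = 0.027191.
z = (0.516129 − 0.505654)/0.027191 = 0.010475/0.027191 = 0.3852.

z = 0.3852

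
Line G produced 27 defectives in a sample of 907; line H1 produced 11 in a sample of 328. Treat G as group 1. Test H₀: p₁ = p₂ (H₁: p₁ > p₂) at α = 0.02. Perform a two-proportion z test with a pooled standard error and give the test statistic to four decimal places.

z = -0.3387

p̂₁ = 27/907 = 0.029768, p̂₂ = 11/328 = 0.033537.
Pooled p̂ = (27+11)/(907+328) = 38/1235 = 0.030769.
SE = √(p̂(1−p̂)(1/n₁+1/n₂)) = √(0.030769·0.969231·0.00415132) = √(0.000123803) = 0.011127.
z = (0.029768 − 0.033537)/0.011127 = -0.003769/0.011127 = -0.3387.
p-value = P(Z > -0.339) ≈ 0.6326. With α = 0.02, fail to reject H₀.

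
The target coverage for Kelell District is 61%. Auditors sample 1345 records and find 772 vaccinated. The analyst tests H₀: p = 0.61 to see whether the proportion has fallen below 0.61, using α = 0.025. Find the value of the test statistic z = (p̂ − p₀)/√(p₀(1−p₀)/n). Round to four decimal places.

z = -2.7085

p̂ = 772/1345 = 0.5739777.
SE = √(p₀(1−p₀)/n) = √(0.2379/1345) = 0.0132995.
z = (0.5739777 − 0.61)/0.0132995 = -0.0360223/0.0132995 = -2.7085.
p-value = P(Z < -2.709) ≈ 0.0034. With α = 0.025, reject H₀.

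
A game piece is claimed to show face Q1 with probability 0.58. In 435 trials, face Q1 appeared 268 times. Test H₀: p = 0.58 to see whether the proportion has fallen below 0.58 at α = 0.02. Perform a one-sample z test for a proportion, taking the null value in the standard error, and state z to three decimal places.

z = 1.525

p̂ = 268/435 = 0.61609.
SE = √(p₀(1−p₀)/n) = √(0.2436/435) = 0.02366.
z = (0.61609 − 0.58)/0.02366 = 0.03609/0.02366 = 1.525.
p-value = P(Z < 1.525) ≈ 0.9364; since p > α = 0.02, fail to reject H₀.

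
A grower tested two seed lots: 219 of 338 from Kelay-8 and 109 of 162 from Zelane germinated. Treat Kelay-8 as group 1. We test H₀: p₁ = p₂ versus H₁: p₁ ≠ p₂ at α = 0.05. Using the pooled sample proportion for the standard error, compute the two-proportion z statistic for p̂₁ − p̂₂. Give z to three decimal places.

z = -0.549

p̂₁ = 219/338 = 0.64793, p̂₂ = 109/162 = 0.67284.
Pooled p̂ = (219+109)/(338+162) = 328/500 = 0.65600.
SE = √(p̂(1−p̂)(1/n₁+1/n₂)) = √(0.65600·0.34400·0.00913142) = √(0.00206063) = 0.04539.
z = (0.64793 − 0.67284)/0.04539 = -0.02491/0.04539 = -0.549.
p-value = 2·P(Z > 0.549) ≈ 0.5832, so at α = 0.05 we fail to reject H₀.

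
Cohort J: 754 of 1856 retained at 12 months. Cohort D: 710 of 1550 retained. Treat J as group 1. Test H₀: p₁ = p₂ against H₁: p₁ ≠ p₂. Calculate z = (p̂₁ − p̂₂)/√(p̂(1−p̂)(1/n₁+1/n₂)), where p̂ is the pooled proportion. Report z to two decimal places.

z = -3.04

p̂₁ = 754/1856 ≈ 0.40625, p̂₂ = 710/1550 ≈ 0.45806.
Pooled p̂ = (754+710)/(1856+1550) = 1464/3406 = 0.42983.
SE = √(p̂(1−p̂)(1/n₁+1/n₂)) = √(0.42983·0.57017·0.00118395) = √(0.000290159) = 0.01703.
z = (0.40625 − 0.45806)/0.01703 = -0.05181/0.01703 = -3.04.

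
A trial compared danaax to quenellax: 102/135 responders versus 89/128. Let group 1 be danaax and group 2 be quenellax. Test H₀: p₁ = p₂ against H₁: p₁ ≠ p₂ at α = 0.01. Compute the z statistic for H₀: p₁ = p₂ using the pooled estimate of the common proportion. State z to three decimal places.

p̂₁ = 102/135 ≈ 0.75556, p̂₂ = 89/128 ≈ 0.69531.
Pooled p̂ = (102+89)/(135+128) = 191/263 = 0.72624.
SE = √(p̂(1−p̂)(1/n₁+1/n₂)) = √(0.72624·0.27376·0.0152199) = √(0.00302598) = 0.05501.
z = (0.75556 − 0.69531)/0.05501 = 0.06025/0.05501 = 1.095.
p-value = 2·P(Z > 1.095) ≈ 0.2735. With α = 0.01, fail to reject H₀.

z = 1.095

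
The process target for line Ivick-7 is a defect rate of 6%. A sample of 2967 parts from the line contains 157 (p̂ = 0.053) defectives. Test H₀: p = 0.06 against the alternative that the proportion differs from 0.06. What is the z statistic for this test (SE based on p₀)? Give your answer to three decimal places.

p̂ = 157/2967 ≈ 0.052915.
Under H₀, SE = √(0.06·0.94/2967) = √(1.90091e-05) = 0.004360.
z = (0.052915 − 0.06)/0.004360 = -0.007085/0.004360 = -1.625.

z = -1.625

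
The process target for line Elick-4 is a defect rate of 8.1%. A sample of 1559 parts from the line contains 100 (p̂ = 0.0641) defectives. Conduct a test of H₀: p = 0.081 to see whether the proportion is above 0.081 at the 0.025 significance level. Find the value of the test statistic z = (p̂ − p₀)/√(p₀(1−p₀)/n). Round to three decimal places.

z = -2.439

p̂ = 100/1559 ≈ 0.064144.
SE = √(p₀(1−p₀)/n) = √(0.074439/1559) = 0.006910.
z = (0.064144 − 0.081)/0.006910 = -0.016856/0.006910 = -2.439.
p-value = P(Z > -2.439) ≈ 0.9926; since p > α = 0.025, fail to reject H₀.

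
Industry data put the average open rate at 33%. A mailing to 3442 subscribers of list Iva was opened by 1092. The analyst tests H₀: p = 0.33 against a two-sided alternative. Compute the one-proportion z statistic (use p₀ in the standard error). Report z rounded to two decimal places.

z = -1.59

p̂ = 1092/3442 ≈ 0.3173.
Under H₀, SE = √(0.33·0.67/3442) = √(6.42359e-05) = 0.0080.
z = (0.3173 − 0.33)/0.0080 = -0.0127/0.0080 = -1.59.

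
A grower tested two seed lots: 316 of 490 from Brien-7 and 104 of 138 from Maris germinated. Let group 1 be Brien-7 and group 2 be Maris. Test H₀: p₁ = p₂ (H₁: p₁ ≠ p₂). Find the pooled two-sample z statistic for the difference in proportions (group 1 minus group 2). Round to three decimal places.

z = -2.397

p̂₁ = 316/490 ≈ 0.64490, p̂₂ = 104/138 ≈ 0.75362.
Pooled p̂ = (316+104)/(490+138) = 420/628 = 0.66879.
SE = √(p̂(1−p̂)(1/n₁+1/n₂)) = √(0.66879·0.33121·0.00928719) = √(0.00205721) = 0.04536.
z = (0.64490 − 0.75362)/0.04536 = -0.10872/0.04536 = -2.397.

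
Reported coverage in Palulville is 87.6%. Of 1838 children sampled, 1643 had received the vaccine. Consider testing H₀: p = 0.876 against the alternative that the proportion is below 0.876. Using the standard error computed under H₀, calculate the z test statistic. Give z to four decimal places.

p̂ = 1643/1838 = 0.8939064.
Standard error under H₀: √(0.876×0.124/1838) = 0.0076876.
z = (0.8939064 − 0.876)/0.0076876 = 0.0179064/0.0076876 = 2.3293.
p-value = P(Z < 2.329) ≈ 0.9901.

z = 2.3293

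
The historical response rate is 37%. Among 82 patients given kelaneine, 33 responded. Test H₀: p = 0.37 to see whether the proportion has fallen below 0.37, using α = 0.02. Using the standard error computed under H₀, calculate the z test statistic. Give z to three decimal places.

z = 0.608

p̂ = 33/82 ≈ 0.40244.
Standard error under H₀: √(0.37×0.63/82) = 0.05332.
z = (0.40244 − 0.37)/0.05332 = 0.03244/0.05332 = 0.608.
p-value = P(Z < 0.608) ≈ 0.7285. With α = 0.02, fail to reject H₀.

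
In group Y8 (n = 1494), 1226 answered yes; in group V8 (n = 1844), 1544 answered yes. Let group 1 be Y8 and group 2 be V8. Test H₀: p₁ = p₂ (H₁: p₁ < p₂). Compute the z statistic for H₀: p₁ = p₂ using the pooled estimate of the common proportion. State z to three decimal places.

z = -1.276

p̂₁ = 1226/1494 = 0.82062, p̂₂ = 1544/1844 = 0.83731.
Pooled p̂ = (1226+1544)/(1494+1844) = 2770/3338 = 0.82984.
SE = √(p̂(1−p̂)(1/n₁+1/n₂)) = √(0.82984·0.17016·0.00121164) = √(0.000171092) = 0.01308.
z = (0.82062 − 0.83731)/0.01308 = -0.01669/0.01308 = -1.276.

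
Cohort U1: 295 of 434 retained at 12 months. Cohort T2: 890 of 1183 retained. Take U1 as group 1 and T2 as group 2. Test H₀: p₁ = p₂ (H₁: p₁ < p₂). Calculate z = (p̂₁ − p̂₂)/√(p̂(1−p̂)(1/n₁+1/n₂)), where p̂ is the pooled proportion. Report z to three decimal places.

z = -2.924

p̂₁ = 295/434 = 0.67972, p̂₂ = 890/1183 = 0.75232.
Pooled p̂ = (295+890)/(434+1183) = 1185/1617 = 0.73284.
SE = √(0.195786 × 0.00314946) = 0.02483.
z = (0.67972 − 0.75232)/0.02483 = -0.07260/0.02483 = -2.924.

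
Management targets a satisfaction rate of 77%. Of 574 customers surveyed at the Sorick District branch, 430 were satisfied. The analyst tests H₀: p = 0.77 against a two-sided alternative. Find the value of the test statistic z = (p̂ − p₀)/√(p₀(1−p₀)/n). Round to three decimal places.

p̂ = 430/574 ≈ 0.74913.
SE = √(p₀(1−p₀)/n) = √(0.1771/574) = 0.01757.
z = (0.74913 − 0.77)/0.01757 = -0.02087/0.01757 = -1.188.

z = -1.188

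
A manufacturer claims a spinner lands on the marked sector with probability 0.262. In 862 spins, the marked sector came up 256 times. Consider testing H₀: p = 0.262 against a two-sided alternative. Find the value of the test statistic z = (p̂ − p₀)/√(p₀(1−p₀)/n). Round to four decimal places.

z = 2.3358

p̂ = 256/862 ≈ 0.296984.
Under H₀, SE = √(0.262·0.738/862) = √(0.000224311) = 0.014977.
z = (0.296984 − 0.262)/0.014977 = 0.034984/0.014977 = 2.3358.
p-value = 2·P(Z > 2.336) ≈ 0.0195.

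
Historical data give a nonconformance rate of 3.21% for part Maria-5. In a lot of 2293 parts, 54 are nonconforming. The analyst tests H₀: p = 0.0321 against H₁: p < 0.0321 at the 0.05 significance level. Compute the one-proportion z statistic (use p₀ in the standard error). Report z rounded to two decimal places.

z = -2.32

p̂ = 54/2293 ≈ 0.0235.
SE = √(p₀(1−p₀)/n) = √(0.03107/2293) = 0.0037.
z = (0.0235 − 0.0321)/0.0037 = -0.0086/0.0037 = -2.32.
p-value = P(Z < -2.323) ≈ 0.0101, so at α = 0.05 we reject H₀.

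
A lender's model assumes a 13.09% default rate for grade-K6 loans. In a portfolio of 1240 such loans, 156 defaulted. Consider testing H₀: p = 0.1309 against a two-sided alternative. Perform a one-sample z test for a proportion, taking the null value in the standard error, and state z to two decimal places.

z = -0.53

p̂ = 156/1240 ≈ 0.1258.
Under H₀, SE = √(0.1309·0.8691/1240) = √(9.17461e-05) = 0.0096.
z = (0.1258 − 0.1309)/0.0096 = -0.0051/0.0096 = -0.53.
Two-sided p-value ≈ 2·Φ(−0.532) = 0.5949.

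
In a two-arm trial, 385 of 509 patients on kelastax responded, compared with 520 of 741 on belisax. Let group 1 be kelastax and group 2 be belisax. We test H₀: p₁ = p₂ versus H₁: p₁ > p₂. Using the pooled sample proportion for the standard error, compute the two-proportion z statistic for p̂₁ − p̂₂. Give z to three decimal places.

p̂₁ = 385/509 ≈ 0.756385, p̂₂ = 520/741 ≈ 0.701754.
Pooled p̂ = (385+520)/(509+741) = 905/1250 = 0.724000.
SE = √(0.199824 × 0.00331416) = 0.025734.
z = (0.756385 − 0.701754)/0.025734 = 0.054631/0.025734 = 2.123.
p-value = P(Z > 2.123) ≈ 0.0169.

z = 2.123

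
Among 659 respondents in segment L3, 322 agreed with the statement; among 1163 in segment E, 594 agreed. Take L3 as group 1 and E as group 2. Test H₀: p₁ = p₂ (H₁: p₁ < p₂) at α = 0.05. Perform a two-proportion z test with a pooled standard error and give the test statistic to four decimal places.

z = -0.9077

p̂₁ = 322/659 ≈ 0.488619, p̂₂ = 594/1163 ≈ 0.510748.
Pooled p̂ = (322+594)/(659+1163) = 916/1822 = 0.502744.
SE = √(0.249992 × 0.0023773) = 0.024378.
z = (0.488619 − 0.510748)/0.024378 = -0.022129/0.024378 = -0.9077.
p-value = P(Z < -0.908) ≈ 0.1820, so at α = 0.05 we fail to reject H₀.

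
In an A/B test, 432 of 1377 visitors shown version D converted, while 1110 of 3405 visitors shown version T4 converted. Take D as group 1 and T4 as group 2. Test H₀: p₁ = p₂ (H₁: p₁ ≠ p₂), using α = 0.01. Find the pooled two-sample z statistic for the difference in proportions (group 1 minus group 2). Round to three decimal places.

z = -0.822

p̂₁ = 432/1377 ≈ 0.313725, p̂₂ = 1110/3405 ≈ 0.325991.
Pooled p̂ = (432+1110)/(1377+3405) = 1542/4782 = 0.322459.
SE = √(0.218479 × 0.0010199) = 0.014927.
z = (0.313725 − 0.325991)/0.014927 = -0.012266/0.014927 = -0.822.
Two-sided p-value ≈ 2·Φ(−0.822) = 0.4113, so at α = 0.01 we fail to reject H₀.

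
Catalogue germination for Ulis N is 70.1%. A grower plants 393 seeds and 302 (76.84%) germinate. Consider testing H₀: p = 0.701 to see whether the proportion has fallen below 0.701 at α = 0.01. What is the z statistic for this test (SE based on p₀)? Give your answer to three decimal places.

p̂ = 302/393 ≈ 0.76845.
Under H₀, SE = √(0.701·0.299/393) = √(0.000533331) = 0.02309.
z = (0.76845 − 0.701)/0.02309 = 0.06745/0.02309 = 2.921.
p-value = P(Z < 2.921) ≈ 0.9983. With α = 0.01, fail to reject H₀.

z = 2.921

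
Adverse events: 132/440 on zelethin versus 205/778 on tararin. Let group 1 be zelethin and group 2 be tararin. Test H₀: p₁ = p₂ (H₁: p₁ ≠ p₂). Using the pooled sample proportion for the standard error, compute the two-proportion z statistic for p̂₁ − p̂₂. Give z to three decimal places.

z = 1.368

p̂₁ = 132/440 ≈ 0.30000, p̂₂ = 205/778 ≈ 0.26350.
Pooled p̂ = (132+205)/(440+778) = 337/1218 = 0.27668.
SE = √(p̂(1−p̂)(1/n₁+1/n₂)) = √(0.27668·0.72332·0.00355807) = √(0.000712076) = 0.02668.
z = (0.30000 − 0.26350)/0.02668 = 0.03650/0.02668 = 1.368.
p-value = 2·P(Z > 1.368) ≈ 0.1713.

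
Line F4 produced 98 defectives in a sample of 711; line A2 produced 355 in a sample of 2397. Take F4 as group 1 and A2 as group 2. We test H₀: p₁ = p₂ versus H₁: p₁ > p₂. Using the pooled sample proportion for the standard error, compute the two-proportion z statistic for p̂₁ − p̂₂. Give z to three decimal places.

z = -0.681

p̂₁ = 98/711 ≈ 0.13783, p̂₂ = 355/2397 ≈ 0.14810.
Pooled p̂ = (98+355)/(711+2397) = 453/3108 = 0.14575.
SE = √(p̂(1−p̂)(1/n₁+1/n₂)) = √(0.14575·0.85425·0.00182366) = √(0.000227062) = 0.01507.
z = (0.13783 − 0.14810)/0.01507 = -0.01027/0.01507 = -0.681.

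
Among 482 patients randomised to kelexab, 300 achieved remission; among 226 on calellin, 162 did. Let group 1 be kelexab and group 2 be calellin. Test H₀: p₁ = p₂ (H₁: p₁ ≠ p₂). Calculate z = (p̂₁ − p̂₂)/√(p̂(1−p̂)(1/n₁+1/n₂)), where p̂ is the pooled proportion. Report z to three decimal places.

z = -2.459

p̂₁ = 300/482 ≈ 0.62241, p̂₂ = 162/226 ≈ 0.71681.
Pooled p̂ = (300+162)/(482+226) = 462/708 = 0.65254.
SE = √(p̂(1−p̂)(1/n₁+1/n₂)) = √(0.65254·0.34746·0.00649947) = √(0.00147363) = 0.03839.
z = (0.62241 − 0.71681)/0.03839 = -0.09440/0.03839 = -2.459.
Two-sided p-value ≈ 2·Φ(−2.459) = 0.0139.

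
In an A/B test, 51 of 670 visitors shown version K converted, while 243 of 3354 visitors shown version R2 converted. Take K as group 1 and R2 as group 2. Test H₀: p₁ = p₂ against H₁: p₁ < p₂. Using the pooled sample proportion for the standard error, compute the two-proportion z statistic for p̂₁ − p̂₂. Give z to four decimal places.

z = 0.3331

p̂₁ = 51/670 = 0.076119, p̂₂ = 243/3354 = 0.072451.
Pooled p̂ = (51+243)/(670+3354) = 294/4024 = 0.073062.
SE = √(0.0677236 × 0.00179069) = 0.011012.
z = (0.076119 − 0.072451)/0.011012 = 0.003668/0.011012 = 0.3331.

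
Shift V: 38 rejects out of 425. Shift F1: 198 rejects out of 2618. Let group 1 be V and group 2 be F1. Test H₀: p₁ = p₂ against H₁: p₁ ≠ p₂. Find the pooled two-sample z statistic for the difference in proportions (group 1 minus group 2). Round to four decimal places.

p̂₁ = 38/425 ≈ 0.089412, p̂₂ = 198/2618 ≈ 0.075630.
Pooled p̂ = (38+198)/(425+2618) = 236/3043 = 0.077555.
SE = √(0.0715403 × 0.00273491) = 0.013988.
z = (0.089412 − 0.075630)/0.013988 = 0.013782/0.013988 = 0.9853.

z = 0.9853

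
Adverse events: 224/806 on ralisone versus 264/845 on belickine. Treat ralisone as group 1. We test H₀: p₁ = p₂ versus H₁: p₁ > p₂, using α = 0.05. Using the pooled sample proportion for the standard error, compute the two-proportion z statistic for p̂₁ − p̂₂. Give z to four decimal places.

p̂₁ = 224/806 = 0.277916, p̂₂ = 264/845 = 0.312426.
Pooled p̂ = (224+264)/(806+845) = 488/1651 = 0.295578.
SE = √(p̂(1−p̂)(1/n₁+1/n₂)) = √(0.295578·0.704422·0.00242413) = √(0.000504732) = 0.022466.
z = (0.277916 − 0.312426)/0.022466 = -0.034510/0.022466 = -1.5361.
p-value = P(Z > -1.536) ≈ 0.9377; since p > α = 0.05, fail to reject H₀.

z = -1.5361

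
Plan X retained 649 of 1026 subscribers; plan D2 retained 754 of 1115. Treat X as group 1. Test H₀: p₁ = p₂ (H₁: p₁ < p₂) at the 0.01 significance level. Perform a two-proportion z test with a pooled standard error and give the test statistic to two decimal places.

z = -2.12

p̂₁ = 649/1026 ≈ 0.6326, p̂₂ = 754/1115 ≈ 0.6762.
Pooled p̂ = (649+754)/(1026+1115) = 1403/2141 = 0.6553.
SE = √(p̂(1−p̂)(1/n₁+1/n₂)) = √(0.6553·0.3447·0.00187152) = √(0.000422742) = 0.0206.
z = (0.6326 − 0.6762)/0.0206 = -0.0436/0.0206 = -2.12.
p-value = P(Z < -2.124) ≈ 0.0168. With α = 0.01, fail to reject H₀.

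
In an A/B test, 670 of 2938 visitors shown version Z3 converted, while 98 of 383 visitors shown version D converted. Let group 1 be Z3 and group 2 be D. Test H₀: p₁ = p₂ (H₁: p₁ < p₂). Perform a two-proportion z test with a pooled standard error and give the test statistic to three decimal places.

z = -1.215

p̂₁ = 670/2938 ≈ 0.228046, p̂₂ = 98/383 ≈ 0.255875.
Pooled p̂ = (670+98)/(2938+383) = 768/3321 = 0.231256.
SE = √(0.177776 × 0.00295133) = 0.022906.
z = (0.228046 − 0.255875)/0.022906 = -0.027829/0.022906 = -1.215.
p-value = P(Z < -1.215) ≈ 0.1122.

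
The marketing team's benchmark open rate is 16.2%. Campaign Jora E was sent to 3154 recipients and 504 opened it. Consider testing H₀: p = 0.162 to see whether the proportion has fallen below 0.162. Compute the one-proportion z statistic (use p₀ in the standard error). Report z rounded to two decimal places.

z = -0.34

p̂ = 504/3154 = 0.15980.
Standard error under H₀: √(0.162×0.838/3154) = 0.00656.
z = (0.15980 − 0.162)/0.00656 = -0.00220/0.00656 = -0.34.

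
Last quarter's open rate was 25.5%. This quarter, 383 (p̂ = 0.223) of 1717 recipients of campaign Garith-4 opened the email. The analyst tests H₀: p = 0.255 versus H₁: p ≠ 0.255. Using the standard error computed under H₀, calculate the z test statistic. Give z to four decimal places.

z = -3.0362

p̂ = 383/1717 ≈ 0.2230635.
Standard error under H₀: √(0.255×0.745/1717) = 0.0105187.
z = (0.2230635 − 0.255)/0.0105187 = -0.0319365/0.0105187 = -3.0362.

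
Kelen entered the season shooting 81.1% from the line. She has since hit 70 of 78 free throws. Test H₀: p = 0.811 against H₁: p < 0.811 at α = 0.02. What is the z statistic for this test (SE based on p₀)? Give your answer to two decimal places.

p̂ = 70/78 ≈ 0.8974.
Standard error under H₀: √(0.811×0.189/78) = 0.0443.
z = (0.8974 − 0.811)/0.0443 = 0.0864/0.0443 = 1.95.
p-value = P(Z < 1.950) ≈ 0.9744, so at α = 0.02 we fail to reject H₀.

z = 1.95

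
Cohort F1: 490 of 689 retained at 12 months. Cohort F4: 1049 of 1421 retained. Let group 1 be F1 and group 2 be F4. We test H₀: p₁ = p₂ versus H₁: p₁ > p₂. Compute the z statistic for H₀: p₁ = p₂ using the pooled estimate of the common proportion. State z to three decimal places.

p̂₁ = 490/689 ≈ 0.71118, p̂₂ = 1049/1421 ≈ 0.73821.
Pooled p̂ = (490+1049)/(689+1421) = 1539/2110 = 0.72938.
SE = √(p̂(1−p̂)(1/n₁+1/n₂)) = √(0.72938·0.27062·0.00215511) = √(0.000425382) = 0.02062.
z = (0.71118 − 0.73821)/0.02062 = -0.02703/0.02062 = -1.311.
p-value = P(Z > -1.311) ≈ 0.9051.

z = -1.311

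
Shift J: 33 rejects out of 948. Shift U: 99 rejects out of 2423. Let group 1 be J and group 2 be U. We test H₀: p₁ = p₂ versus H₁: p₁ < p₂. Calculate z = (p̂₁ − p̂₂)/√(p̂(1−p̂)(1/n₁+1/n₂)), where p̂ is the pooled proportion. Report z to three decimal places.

p̂₁ = 33/948 = 0.03481, p̂₂ = 99/2423 = 0.04086.
Pooled p̂ = (33+99)/(948+2423) = 132/3371 = 0.03916.
SE = √(0.0376242 × 0.00146756) = 0.00743.
z = (0.03481 − 0.04086)/0.00743 = -0.00605/0.00743 = -0.814.
p-value = P(Z < -0.814) ≈ 0.2078.

z = -0.814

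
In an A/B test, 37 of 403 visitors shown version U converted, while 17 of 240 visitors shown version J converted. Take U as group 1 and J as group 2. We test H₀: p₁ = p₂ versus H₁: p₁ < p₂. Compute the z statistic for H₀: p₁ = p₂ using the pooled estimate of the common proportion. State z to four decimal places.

z = 0.9276

p̂₁ = 37/403 = 0.091811, p̂₂ = 17/240 = 0.070833.
Pooled p̂ = (37+17)/(403+240) = 54/643 = 0.083981.
SE = √(p̂(1−p̂)(1/n₁+1/n₂)) = √(0.083981·0.916019·0.00664806) = √(0.000511425) = 0.022615.
z = (0.091811 − 0.070833)/0.022615 = 0.020978/0.022615 = 0.9276.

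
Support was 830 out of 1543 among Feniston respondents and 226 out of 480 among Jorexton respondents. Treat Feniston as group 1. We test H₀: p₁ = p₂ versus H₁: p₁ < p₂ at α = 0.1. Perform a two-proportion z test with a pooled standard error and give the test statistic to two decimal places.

z = 2.57

p̂₁ = 830/1543 ≈ 0.5379, p̂₂ = 226/480 ≈ 0.4708.
Pooled p̂ = (830+226)/(1543+480) = 1056/2023 = 0.5220.
SE = √(p̂(1−p̂)(1/n₁+1/n₂)) = √(0.5220·0.4780·0.00273142) = √(0.000681534) = 0.0261.
z = (0.5379 − 0.4708)/0.0261 = 0.0671/0.0261 = 2.57.
p-value = P(Z < 2.569) ≈ 0.9949; since p > α = 0.1, fail to reject H₀.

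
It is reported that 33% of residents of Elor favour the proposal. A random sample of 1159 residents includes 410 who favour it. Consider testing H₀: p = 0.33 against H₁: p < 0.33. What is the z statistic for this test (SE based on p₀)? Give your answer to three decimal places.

z = 1.720

p̂ = 410/1159 = 0.35375.
Standard error under H₀: √(0.33×0.67/1159) = 0.01381.
z = (0.35375 − 0.33)/0.01381 = 0.02375/0.01381 = 1.720.
p-value = P(Z < 1.720) ≈ 0.9573.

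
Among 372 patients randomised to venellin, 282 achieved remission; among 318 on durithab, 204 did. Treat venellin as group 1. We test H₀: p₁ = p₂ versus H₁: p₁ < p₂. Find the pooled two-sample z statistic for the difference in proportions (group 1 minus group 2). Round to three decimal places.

z = 3.344

p̂₁ = 282/372 = 0.75806, p̂₂ = 204/318 = 0.64151.
Pooled p̂ = (282+204)/(372+318) = 486/690 = 0.70435.
SE = √(0.208242 × 0.00583283) = 0.03485.
z = (0.75806 − 0.64151)/0.03485 = 0.11655/0.03485 = 3.344.
p-value = P(Z < 3.344) ≈ 0.9996.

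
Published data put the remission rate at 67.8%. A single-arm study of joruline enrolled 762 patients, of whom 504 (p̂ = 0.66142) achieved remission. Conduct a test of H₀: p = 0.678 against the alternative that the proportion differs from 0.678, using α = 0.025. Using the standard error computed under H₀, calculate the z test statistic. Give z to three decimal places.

p̂ = 504/762 = 0.661417.
SE = √(p₀(1−p₀)/n) = √(0.21832/762) = 0.016926.
z = (0.661417 − 0.678)/0.016926 = -0.016583/0.016926 = -0.980.
Two-sided p-value ≈ 2·Φ(−0.980) = 0.3272. With α = 0.025, fail to reject H₀.

z = -0.980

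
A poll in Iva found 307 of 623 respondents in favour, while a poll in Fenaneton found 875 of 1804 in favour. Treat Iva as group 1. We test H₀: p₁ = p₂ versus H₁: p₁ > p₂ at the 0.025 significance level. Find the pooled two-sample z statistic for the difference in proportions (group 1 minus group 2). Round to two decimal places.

z = 0.33

p̂₁ = 307/623 = 0.49278, p̂₂ = 875/1804 = 0.48503.
Pooled p̂ = (307+875)/(623+1804) = 1182/2427 = 0.48702.
SE = √(0.249832 × 0.00215946) = 0.02323.
z = (0.49278 − 0.48503)/0.02323 = 0.00775/0.02323 = 0.33.
p-value = P(Z > 0.333) ≈ 0.3694, so at α = 0.025 we fail to reject H₀.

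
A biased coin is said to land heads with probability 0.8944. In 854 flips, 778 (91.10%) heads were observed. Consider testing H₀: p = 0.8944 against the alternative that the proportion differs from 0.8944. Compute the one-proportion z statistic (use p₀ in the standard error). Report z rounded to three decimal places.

p̂ = 778/854 ≈ 0.91101.
Under H₀, SE = √(0.8944·0.1056/854) = √(0.000110596) = 0.01052.
z = (0.91101 − 0.8944)/0.01052 = 0.01661/0.01052 = 1.579.

z = 1.579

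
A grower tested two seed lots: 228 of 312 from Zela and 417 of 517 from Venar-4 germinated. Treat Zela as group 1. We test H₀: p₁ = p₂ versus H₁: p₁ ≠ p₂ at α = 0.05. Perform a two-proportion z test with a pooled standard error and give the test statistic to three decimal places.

p̂₁ = 228/312 = 0.73077, p̂₂ = 417/517 = 0.80658.
Pooled p̂ = (228+417)/(312+517) = 645/829 = 0.77805.
SE = √(0.172691 × 0.00513936) = 0.02979.
z = (0.73077 − 0.80658)/0.02979 = -0.07581/0.02979 = -2.545.
p-value = 2·P(Z > 2.545) ≈ 0.0109. With α = 0.05, reject H₀.

z = -2.545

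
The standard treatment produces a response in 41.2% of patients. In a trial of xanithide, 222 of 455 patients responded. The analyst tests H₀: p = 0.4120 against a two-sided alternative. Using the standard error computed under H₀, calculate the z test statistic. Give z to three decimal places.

z = 3.290

p̂ = 222/455 = 0.48791.
Standard error under H₀: √(0.412×0.588/455) = 0.02307.
z = (0.48791 − 0.412)/0.02307 = 0.07591/0.02307 = 3.290.
Two-sided p-value ≈ 2·Φ(−3.290) = 0.0010.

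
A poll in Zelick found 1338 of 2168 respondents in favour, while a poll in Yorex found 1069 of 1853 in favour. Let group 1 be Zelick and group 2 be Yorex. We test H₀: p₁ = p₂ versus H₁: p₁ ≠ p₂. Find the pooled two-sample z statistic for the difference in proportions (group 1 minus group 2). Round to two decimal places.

z = 2.60

p̂₁ = 1338/2168 = 0.6172, p̂₂ = 1069/1853 = 0.5769.
Pooled p̂ = (1338+1069)/(2168+1853) = 2407/4021 = 0.5986.
SE = √(0.240277 × 0.00100092) = 0.0155.
z = (0.6172 − 0.5769)/0.0155 = 0.0403/0.0155 = 2.60.
p-value = 2·P(Z > 2.596) ≈ 0.0094.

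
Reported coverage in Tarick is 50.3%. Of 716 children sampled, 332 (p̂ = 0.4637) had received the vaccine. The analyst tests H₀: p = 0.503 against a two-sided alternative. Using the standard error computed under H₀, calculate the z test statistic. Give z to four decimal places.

z = -2.1039

p̂ = 332/716 = 0.463687.
Under H₀, SE = √(0.503·0.497/716) = √(0.000349149) = 0.018686.
z = (0.463687 − 0.503)/0.018686 = -0.039313/0.018686 = -2.1039.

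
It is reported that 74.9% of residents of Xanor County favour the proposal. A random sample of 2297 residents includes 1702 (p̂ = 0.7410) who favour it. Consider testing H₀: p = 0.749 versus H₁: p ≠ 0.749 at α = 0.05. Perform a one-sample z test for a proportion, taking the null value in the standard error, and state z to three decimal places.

p̂ = 1702/2297 = 0.740966.
Under H₀, SE = √(0.749·0.251/2297) = √(8.18455e-05) = 0.009047.
z = (0.740966 − 0.749)/0.009047 = -0.008034/0.009047 = -0.888.
p-value = 2·P(Z > 0.888) ≈ 0.3745. With α = 0.05, fail to reject H₀.

z = -0.888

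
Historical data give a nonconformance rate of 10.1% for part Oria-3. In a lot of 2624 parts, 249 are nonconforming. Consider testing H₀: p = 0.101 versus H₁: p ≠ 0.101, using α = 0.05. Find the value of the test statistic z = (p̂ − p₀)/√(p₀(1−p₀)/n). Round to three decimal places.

z = -1.038

p̂ = 249/2624 ≈ 0.094893.
SE = √(p₀(1−p₀)/n) = √(0.090799/2624) = 0.005882.
z = (0.094893 − 0.101)/0.005882 = -0.006107/0.005882 = -1.038.
Two-sided p-value ≈ 2·Φ(−1.038) = 0.2992; since p > α = 0.05, fail to reject H₀.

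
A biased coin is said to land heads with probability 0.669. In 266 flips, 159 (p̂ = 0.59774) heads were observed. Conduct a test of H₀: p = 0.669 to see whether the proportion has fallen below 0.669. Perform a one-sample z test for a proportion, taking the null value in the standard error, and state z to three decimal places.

z = -2.470

p̂ = 159/266 = 0.59774.
Under H₀, SE = √(0.669·0.331/266) = √(0.000832477) = 0.02885.
z = (0.59774 − 0.669)/0.02885 = -0.07126/0.02885 = -2.470.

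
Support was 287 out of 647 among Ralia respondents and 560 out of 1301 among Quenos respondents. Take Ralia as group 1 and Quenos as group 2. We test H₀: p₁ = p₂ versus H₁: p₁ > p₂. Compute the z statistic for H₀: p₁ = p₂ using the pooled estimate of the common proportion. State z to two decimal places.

z = 0.55

p̂₁ = 287/647 = 0.4436, p̂₂ = 560/1301 = 0.4304.
Pooled p̂ = (287+560)/(647+1301) = 847/1948 = 0.4348.
SE = √(p̂(1−p̂)(1/n₁+1/n₂)) = √(0.4348·0.5652·0.00231423) = √(0.000568722) = 0.0238.
z = (0.4436 − 0.4304)/0.0238 = 0.0132/0.0238 = 0.55.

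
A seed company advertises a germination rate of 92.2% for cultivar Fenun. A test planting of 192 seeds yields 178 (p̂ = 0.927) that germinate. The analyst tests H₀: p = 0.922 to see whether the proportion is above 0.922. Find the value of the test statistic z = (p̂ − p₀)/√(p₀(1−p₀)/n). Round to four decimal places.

z = 0.2627

p̂ = 178/192 ≈ 0.9270833.
Standard error under H₀: √(0.922×0.078/192) = 0.0193536.
z = (0.9270833 − 0.922)/0.0193536 = 0.0050833/0.0193536 = 0.2627.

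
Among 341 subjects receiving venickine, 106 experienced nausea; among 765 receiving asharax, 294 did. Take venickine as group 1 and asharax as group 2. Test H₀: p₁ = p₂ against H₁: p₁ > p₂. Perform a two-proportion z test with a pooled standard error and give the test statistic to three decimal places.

p̂₁ = 106/341 ≈ 0.31085, p̂₂ = 294/765 ≈ 0.38431.
Pooled p̂ = (106+294)/(341+765) = 400/1106 = 0.36166.
SE = √(0.230863 × 0.00423974) = 0.03129.
z = (0.31085 − 0.38431)/0.03129 = -0.07346/0.03129 = -2.348.
p-value = P(Z > -2.348) ≈ 0.9906.

z = -2.348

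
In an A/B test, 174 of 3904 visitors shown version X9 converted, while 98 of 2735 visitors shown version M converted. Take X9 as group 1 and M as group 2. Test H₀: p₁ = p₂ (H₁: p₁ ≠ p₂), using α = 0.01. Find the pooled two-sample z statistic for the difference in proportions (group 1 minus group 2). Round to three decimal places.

z = 1.768

p̂₁ = 174/3904 = 0.044570, p̂₂ = 98/2735 = 0.035832.
Pooled p̂ = (174+98)/(3904+2735) = 272/6639 = 0.040970.
SE = √(0.0392915 × 0.000621778) = 0.004943.
z = (0.044570 − 0.035832)/0.004943 = 0.008738/0.004943 = 1.768.
Two-sided p-value ≈ 2·Φ(−1.768) = 0.0771, so at α = 0.01 we fail to reject H₀.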